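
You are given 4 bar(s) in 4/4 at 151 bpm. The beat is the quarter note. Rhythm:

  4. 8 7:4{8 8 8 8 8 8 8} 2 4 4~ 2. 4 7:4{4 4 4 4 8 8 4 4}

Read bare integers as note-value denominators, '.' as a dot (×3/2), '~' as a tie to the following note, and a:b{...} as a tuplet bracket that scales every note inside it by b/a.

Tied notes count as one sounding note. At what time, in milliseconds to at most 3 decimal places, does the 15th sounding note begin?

1. 0.0ms @ 0 + 596.026ms (3/2)
2. 596.026ms @ 3/2 + 198.675ms (1/2)
3. 794.702ms @ 2 + 113.529ms (2/7)
4. 908.231ms @ 16/7 + 113.529ms (2/7)
5. 1021.76ms @ 18/7 + 113.529ms (2/7)
6. 1135.289ms @ 20/7 + 113.529ms (2/7)
7. 1248.817ms @ 22/7 + 113.529ms (2/7)
8. 1362.346ms @ 24/7 + 113.529ms (2/7)
9. 1475.875ms @ 26/7 + 113.529ms (2/7)
10. 1589.404ms @ 4 + 794.702ms (2)
11. 2384.106ms @ 6 + 397.351ms (1)
12. 2781.457ms @ 7 + 1589.404ms (4)
13. 4370.861ms @ 11 + 397.351ms (1)
14. 4768.212ms @ 12 + 227.058ms (4/7)
15. 4995.27ms @ 88/7 + 227.058ms (4/7)
16. 5222.327ms @ 92/7 + 227.058ms (4/7)
17. 5449.385ms @ 96/7 + 227.058ms (4/7)
18. 5676.443ms @ 100/7 + 113.529ms (2/7)
19. 5789.972ms @ 102/7 + 113.529ms (2/7)
20. 5903.5ms @ 104/7 + 227.058ms (4/7)
21. 6130.558ms @ 108/7 + 227.058ms (4/7)

note 15 onset = 88/7b = 4995.27ms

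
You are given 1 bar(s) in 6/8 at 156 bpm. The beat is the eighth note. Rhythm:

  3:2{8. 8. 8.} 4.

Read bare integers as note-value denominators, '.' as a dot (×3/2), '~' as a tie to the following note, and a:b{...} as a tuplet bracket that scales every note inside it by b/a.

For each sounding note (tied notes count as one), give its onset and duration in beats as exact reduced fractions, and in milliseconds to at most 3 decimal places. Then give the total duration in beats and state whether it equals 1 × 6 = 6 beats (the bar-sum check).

1) 0.0ms=0b +384.615ms=1b
2) 384.615ms=1b +384.615ms=1b
3) 769.231ms=2b +384.615ms=1b
4) 1153.846ms=3b +1153.846ms=3b
Σ=6b of 6 (156bpm 6/8) — PASS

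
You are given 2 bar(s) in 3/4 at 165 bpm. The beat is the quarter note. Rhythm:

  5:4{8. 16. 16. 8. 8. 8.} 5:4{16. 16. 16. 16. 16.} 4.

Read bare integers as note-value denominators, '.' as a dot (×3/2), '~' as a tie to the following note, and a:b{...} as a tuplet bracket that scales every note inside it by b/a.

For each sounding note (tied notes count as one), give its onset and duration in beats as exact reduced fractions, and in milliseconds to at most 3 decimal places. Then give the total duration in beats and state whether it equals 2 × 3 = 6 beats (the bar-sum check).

1) 0.0ms=0b +218.182ms=3/5b
2) 218.182ms=3/5b +109.091ms=3/10b
3) 327.273ms=9/10b +109.091ms=3/10b
4) 436.364ms=6/5b +218.182ms=3/5b
5) 654.545ms=9/5b +218.182ms=3/5b
6) 872.727ms=12/5b +218.182ms=3/5b
7) 1090.909ms=3b +109.091ms=3/10b
8) 1200.0ms=33/10b +109.091ms=3/10b
9) 1309.091ms=18/5b +109.091ms=3/10b
10) 1418.182ms=39/10b +109.091ms=3/10b
11) 1527.273ms=21/5b +109.091ms=3/10b
12) 1636.364ms=9/2b +545.455ms=3/2b
Σ=6b of 6 (165bpm 3/4) — PASS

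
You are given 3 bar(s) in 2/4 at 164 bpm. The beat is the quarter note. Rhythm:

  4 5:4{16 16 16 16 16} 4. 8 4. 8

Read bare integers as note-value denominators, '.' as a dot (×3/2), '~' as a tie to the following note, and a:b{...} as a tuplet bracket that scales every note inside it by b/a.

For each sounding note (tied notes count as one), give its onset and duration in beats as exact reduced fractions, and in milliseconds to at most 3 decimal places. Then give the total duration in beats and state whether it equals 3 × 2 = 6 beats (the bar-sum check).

1) 0.0ms=0b +365.854ms=1b
2) 365.854ms=1b +73.171ms=1/5b
3) 439.024ms=6/5b +73.171ms=1/5b
4) 512.195ms=7/5b +73.171ms=1/5b
5) 585.366ms=8/5b +73.171ms=1/5b
6) 658.537ms=9/5b +73.171ms=1/5b
7) 731.707ms=2b +548.78ms=3/2b
8) 1280.488ms=7/2b +182.927ms=1/2b
9) 1463.415ms=4b +548.78ms=3/2b
10) 2012.195ms=11/2b +182.927ms=1/2b
Σ=6b of 6 (164bpm 2/4) — PASS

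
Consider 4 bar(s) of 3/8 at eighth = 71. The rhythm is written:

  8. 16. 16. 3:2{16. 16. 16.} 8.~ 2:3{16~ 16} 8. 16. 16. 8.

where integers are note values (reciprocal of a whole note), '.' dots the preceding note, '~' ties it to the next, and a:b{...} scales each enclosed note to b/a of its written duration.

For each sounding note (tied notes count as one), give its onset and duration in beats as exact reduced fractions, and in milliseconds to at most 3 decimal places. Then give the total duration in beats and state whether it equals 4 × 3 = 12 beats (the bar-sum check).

1) 0.0ms=0b +1267.606ms=3/2b
2) 1267.606ms=3/2b +633.803ms=3/4b
3) 1901.408ms=9/4b +633.803ms=3/4b
4) 2535.211ms=3b +422.535ms=1/2b
5) 2957.746ms=7/2b +422.535ms=1/2b
6) 3380.282ms=4b +422.535ms=1/2b
7) 3802.817ms=9/2b +2535.211ms=3b
8) 6338.028ms=15/2b +1267.606ms=3/2b
9) 7605.634ms=9b +633.803ms=3/4b
10) 8239.437ms=39/4b +633.803ms=3/4b
11) 8873.239ms=21/2b +1267.606ms=3/2b
Σ=12b of 12 (71bpm 3/8) — PASS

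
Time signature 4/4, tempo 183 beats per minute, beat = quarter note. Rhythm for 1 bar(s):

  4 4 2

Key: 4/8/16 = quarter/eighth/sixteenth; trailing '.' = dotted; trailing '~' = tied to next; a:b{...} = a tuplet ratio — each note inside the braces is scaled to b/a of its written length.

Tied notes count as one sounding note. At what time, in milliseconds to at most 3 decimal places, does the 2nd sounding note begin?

1. 0.0ms @ 0 + 327.869ms (1)
2. 327.869ms @ 1 + 327.869ms (1)
3. 655.738ms @ 2 + 655.738ms (2)

note 2 onset = 1b = 327.869ms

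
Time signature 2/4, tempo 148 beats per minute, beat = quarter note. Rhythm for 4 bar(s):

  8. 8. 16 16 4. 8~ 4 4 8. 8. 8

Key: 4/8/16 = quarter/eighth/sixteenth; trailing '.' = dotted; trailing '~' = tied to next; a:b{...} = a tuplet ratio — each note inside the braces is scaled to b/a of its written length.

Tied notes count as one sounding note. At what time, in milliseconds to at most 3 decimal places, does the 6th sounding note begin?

note 6 onset = 7/2b = 1418.919ms

1. 0.0ms @ 0 + 304.054ms (3/4)
2. 304.054ms @ 3/4 + 304.054ms (3/4)
3. 608.108ms @ 3/2 + 101.351ms (1/4)
4. 709.459ms @ 7/4 + 101.351ms (1/4)
5. 810.811ms @ 2 + 608.108ms (3/2)
6. 1418.919ms @ 7/2 + 608.108ms (3/2)
7. 2027.027ms @ 5 + 405.405ms (1)
8. 2432.432ms @ 6 + 304.054ms (3/4)
9. 2736.486ms @ 27/4 + 304.054ms (3/4)
10. 3040.541ms @ 15/2 + 202.703ms (1/2)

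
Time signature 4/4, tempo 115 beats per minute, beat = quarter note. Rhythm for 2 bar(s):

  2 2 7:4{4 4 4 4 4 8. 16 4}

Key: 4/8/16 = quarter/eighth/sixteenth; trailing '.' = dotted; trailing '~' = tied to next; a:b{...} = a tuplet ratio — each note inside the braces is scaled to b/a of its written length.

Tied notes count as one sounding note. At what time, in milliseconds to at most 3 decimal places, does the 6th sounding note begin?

1. 0.0ms @ 0 + 1043.478ms (2)
2. 1043.478ms @ 2 + 1043.478ms (2)
3. 2086.957ms @ 4 + 298.137ms (4/7)
4. 2385.093ms @ 32/7 + 298.137ms (4/7)
5. 2683.23ms @ 36/7 + 298.137ms (4/7)
6. 2981.366ms @ 40/7 + 298.137ms (4/7)
7. 3279.503ms @ 44/7 + 298.137ms (4/7)
8. 3577.64ms @ 48/7 + 223.602ms (3/7)
9. 3801.242ms @ 51/7 + 74.534ms (1/7)
10. 3875.776ms @ 52/7 + 298.137ms (4/7)

note 6 onset = 40/7b = 2981.366ms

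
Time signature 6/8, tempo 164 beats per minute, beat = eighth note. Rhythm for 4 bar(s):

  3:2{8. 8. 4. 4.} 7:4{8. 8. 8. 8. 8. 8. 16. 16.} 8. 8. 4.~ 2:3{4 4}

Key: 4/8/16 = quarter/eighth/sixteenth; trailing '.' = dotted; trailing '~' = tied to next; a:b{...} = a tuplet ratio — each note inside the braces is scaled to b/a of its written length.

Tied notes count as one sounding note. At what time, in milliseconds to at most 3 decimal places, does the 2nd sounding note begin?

1. 0.0ms @ 0 + 365.854ms (1)
2. 365.854ms @ 1 + 365.854ms (1)
3. 731.707ms @ 2 + 731.707ms (2)
4. 1463.415ms @ 4 + 731.707ms (2)
5. 2195.122ms @ 6 + 313.589ms (6/7)
6. 2508.711ms @ 48/7 + 313.589ms (6/7)
7. 2822.3ms @ 54/7 + 313.589ms (6/7)
8. 3135.889ms @ 60/7 + 313.589ms (6/7)
9. 3449.477ms @ 66/7 + 313.589ms (6/7)
10. 3763.066ms @ 72/7 + 313.589ms (6/7)
11. 4076.655ms @ 78/7 + 156.794ms (3/7)
12. 4233.449ms @ 81/7 + 156.794ms (3/7)
13. 4390.244ms @ 12 + 548.78ms (3/2)
14. 4939.024ms @ 27/2 + 548.78ms (3/2)
15. 5487.805ms @ 15 + 2195.122ms (6)
16. 7682.927ms @ 21 + 1097.561ms (3)

note 2 onset = 1b = 365.854ms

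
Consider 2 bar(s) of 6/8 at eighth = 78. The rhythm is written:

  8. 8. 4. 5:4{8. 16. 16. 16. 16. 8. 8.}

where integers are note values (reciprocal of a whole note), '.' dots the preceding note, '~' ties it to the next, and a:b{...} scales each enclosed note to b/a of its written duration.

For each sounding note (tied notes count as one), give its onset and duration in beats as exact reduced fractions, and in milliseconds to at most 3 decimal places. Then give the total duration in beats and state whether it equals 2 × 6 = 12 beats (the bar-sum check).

1) 0.0ms=0b +1153.846ms=3/2b
2) 1153.846ms=3/2b +1153.846ms=3/2b
3) 2307.692ms=3b +2307.692ms=3b
4) 4615.385ms=6b +923.077ms=6/5b
5) 5538.462ms=36/5b +461.538ms=3/5b
6) 6000.0ms=39/5b +461.538ms=3/5b
7) 6461.538ms=42/5b +461.538ms=3/5b
8) 6923.077ms=9b +461.538ms=3/5b
9) 7384.615ms=48/5b +923.077ms=6/5b
10) 8307.692ms=54/5b +923.077ms=6/5b
Σ=12b of 12 (78bpm 6/8) — PASS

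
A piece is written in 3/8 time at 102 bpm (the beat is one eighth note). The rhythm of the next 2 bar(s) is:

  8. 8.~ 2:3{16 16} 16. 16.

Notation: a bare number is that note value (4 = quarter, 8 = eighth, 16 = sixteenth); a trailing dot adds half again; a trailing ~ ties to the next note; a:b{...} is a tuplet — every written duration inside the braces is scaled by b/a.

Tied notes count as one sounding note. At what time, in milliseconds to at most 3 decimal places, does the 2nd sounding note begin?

1. 0.0ms @ 0 + 882.353ms (3/2)
2. 882.353ms @ 3/2 + 1323.529ms (9/4)
3. 2205.882ms @ 15/4 + 441.176ms (3/4)
4. 2647.059ms @ 9/2 + 441.176ms (3/4)
5. 3088.235ms @ 21/4 + 441.176ms (3/4)

note 2 onset = 3/2b = 882.353ms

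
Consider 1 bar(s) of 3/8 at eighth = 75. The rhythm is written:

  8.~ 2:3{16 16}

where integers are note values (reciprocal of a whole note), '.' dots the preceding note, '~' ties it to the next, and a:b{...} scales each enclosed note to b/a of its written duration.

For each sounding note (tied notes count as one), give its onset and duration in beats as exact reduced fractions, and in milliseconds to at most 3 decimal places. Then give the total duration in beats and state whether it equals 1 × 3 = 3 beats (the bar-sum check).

1) 0.0ms=0b +1800.0ms=9/4b
2) 1800.0ms=9/4b +600.0ms=3/4b
Σ=3b of 3 (75bpm 3/8) — PASS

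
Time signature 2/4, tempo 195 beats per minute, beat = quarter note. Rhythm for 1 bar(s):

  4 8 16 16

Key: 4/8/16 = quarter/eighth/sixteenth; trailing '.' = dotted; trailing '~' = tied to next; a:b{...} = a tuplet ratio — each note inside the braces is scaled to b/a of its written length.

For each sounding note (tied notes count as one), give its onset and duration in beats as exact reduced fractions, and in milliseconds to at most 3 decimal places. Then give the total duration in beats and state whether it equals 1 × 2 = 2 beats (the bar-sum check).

1) 0.0ms=0b +307.692ms=1b
2) 307.692ms=1b +153.846ms=1/2b
3) 461.538ms=3/2b +76.923ms=1/4b
4) 538.462ms=7/4b +76.923ms=1/4b
Σ=2b of 2 (195bpm 2/4) — PASS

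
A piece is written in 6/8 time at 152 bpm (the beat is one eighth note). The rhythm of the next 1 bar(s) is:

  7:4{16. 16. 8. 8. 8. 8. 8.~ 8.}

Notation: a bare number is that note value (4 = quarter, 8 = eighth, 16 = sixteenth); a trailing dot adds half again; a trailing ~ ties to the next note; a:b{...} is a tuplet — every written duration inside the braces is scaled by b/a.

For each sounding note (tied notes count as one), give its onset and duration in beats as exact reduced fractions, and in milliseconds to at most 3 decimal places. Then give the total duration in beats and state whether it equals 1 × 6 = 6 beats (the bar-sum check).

1) 0.0ms=0b +169.173ms=3/7b
2) 169.173ms=3/7b +169.173ms=3/7b
3) 338.346ms=6/7b +338.346ms=6/7b
4) 676.692ms=12/7b +338.346ms=6/7b
5) 1015.038ms=18/7b +338.346ms=6/7b
6) 1353.383ms=24/7b +338.346ms=6/7b
7) 1691.729ms=30/7b +676.692ms=12/7b
Σ=6b of 6 (152bpm 6/8) — PASS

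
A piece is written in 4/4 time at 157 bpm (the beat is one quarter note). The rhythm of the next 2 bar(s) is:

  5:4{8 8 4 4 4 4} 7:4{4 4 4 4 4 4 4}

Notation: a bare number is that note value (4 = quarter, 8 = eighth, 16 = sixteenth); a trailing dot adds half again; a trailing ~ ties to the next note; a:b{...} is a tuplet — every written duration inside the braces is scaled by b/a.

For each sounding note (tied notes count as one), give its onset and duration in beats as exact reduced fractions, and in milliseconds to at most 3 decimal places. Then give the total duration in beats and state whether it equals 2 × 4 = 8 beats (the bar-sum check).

1) 0.0ms=0b +152.866ms=2/5b
2) 152.866ms=2/5b +152.866ms=2/5b
3) 305.732ms=4/5b +305.732ms=4/5b
4) 611.465ms=8/5b +305.732ms=4/5b
5) 917.197ms=12/5b +305.732ms=4/5b
6) 1222.93ms=16/5b +305.732ms=4/5b
7) 1528.662ms=4b +218.38ms=4/7b
8) 1747.043ms=32/7b +218.38ms=4/7b
9) 1965.423ms=36/7b +218.38ms=4/7b
10) 2183.803ms=40/7b +218.38ms=4/7b
11) 2402.184ms=44/7b +218.38ms=4/7b
12) 2620.564ms=48/7b +218.38ms=4/7b
13) 2838.944ms=52/7b +218.38ms=4/7b
Σ=8b of 8 (157bpm 4/4) — PASS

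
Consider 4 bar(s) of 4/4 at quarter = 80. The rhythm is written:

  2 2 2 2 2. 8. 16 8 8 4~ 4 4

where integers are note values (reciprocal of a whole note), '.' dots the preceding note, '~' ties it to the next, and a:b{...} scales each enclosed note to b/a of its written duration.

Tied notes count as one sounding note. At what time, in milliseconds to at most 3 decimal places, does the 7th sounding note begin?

1. 0.0ms @ 0 + 1500.0ms (2)
2. 1500.0ms @ 2 + 1500.0ms (2)
3. 3000.0ms @ 4 + 1500.0ms (2)
4. 4500.0ms @ 6 + 1500.0ms (2)
5. 6000.0ms @ 8 + 2250.0ms (3)
6. 8250.0ms @ 11 + 562.5ms (3/4)
7. 8812.5ms @ 47/4 + 187.5ms (1/4)
8. 9000.0ms @ 12 + 375.0ms (1/2)
9. 9375.0ms @ 25/2 + 375.0ms (1/2)
10. 9750.0ms @ 13 + 1500.0ms (2)
11. 11250.0ms @ 15 + 750.0ms (1)

note 7 onset = 47/4b = 8812.5ms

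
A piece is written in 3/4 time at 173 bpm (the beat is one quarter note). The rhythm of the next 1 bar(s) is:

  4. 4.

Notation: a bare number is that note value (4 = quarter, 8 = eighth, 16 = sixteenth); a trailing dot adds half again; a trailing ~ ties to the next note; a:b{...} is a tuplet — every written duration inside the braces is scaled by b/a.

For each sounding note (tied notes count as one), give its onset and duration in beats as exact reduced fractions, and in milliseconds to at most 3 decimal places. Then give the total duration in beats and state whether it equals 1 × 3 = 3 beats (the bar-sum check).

1) 0.0ms=0b +520.231ms=3/2b
2) 520.231ms=3/2b +520.231ms=3/2b
Σ=3b of 3 (173bpm 3/4) — PASS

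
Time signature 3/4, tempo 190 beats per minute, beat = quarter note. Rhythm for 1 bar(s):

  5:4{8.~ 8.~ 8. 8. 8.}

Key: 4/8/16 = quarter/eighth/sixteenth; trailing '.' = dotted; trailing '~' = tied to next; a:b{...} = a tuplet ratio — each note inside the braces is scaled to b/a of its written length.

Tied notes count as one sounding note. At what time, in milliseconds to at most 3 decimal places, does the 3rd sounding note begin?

1. 0.0ms @ 0 + 568.421ms (9/5)
2. 568.421ms @ 9/5 + 189.474ms (3/5)
3. 757.895ms @ 12/5 + 189.474ms (3/5)

note 3 onset = 12/5b = 757.895ms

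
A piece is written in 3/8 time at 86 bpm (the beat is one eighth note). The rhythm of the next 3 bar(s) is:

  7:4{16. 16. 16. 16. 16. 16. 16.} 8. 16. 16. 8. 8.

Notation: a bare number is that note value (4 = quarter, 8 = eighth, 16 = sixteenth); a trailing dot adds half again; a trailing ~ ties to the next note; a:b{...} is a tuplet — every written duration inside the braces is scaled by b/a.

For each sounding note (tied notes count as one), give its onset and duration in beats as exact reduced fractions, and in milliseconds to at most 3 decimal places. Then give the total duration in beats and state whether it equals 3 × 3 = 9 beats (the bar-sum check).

1) 0.0ms=0b +299.003ms=3/7b
2) 299.003ms=3/7b +299.003ms=3/7b
3) 598.007ms=6/7b +299.003ms=3/7b
4) 897.01ms=9/7b +299.003ms=3/7b
5) 1196.013ms=12/7b +299.003ms=3/7b
6) 1495.017ms=15/7b +299.003ms=3/7b
7) 1794.02ms=18/7b +299.003ms=3/7b
8) 2093.023ms=3b +1046.512ms=3/2b
9) 3139.535ms=9/2b +523.256ms=3/4b
10) 3662.791ms=21/4b +523.256ms=3/4b
11) 4186.047ms=6b +1046.512ms=3/2b
12) 5232.558ms=15/2b +1046.512ms=3/2b
Σ=9b of 9 (86bpm 3/8) — PASS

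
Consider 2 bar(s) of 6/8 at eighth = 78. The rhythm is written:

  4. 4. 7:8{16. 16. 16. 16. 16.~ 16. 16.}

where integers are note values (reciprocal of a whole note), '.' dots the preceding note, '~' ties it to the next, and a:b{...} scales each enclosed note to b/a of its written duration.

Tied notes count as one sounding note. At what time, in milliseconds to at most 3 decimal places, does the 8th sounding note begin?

1. 0.0ms @ 0 + 2307.692ms (3)
2. 2307.692ms @ 3 + 2307.692ms (3)
3. 4615.385ms @ 6 + 659.341ms (6/7)
4. 5274.725ms @ 48/7 + 659.341ms (6/7)
5. 5934.066ms @ 54/7 + 659.341ms (6/7)
6. 6593.407ms @ 60/7 + 659.341ms (6/7)
7. 7252.747ms @ 66/7 + 1318.681ms (12/7)
8. 8571.429ms @ 78/7 + 659.341ms (6/7)

note 8 onset = 78/7b = 8571.429ms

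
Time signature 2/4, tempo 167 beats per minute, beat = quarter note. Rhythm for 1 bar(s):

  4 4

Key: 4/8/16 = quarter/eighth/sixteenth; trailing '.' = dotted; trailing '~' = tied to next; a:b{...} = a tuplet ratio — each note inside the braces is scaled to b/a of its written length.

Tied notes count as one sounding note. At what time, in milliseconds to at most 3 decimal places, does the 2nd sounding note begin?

note 2 onset = 1b = 359.281ms

1. 0.0ms @ 0 + 359.281ms (1)
2. 359.281ms @ 1 + 359.281ms (1)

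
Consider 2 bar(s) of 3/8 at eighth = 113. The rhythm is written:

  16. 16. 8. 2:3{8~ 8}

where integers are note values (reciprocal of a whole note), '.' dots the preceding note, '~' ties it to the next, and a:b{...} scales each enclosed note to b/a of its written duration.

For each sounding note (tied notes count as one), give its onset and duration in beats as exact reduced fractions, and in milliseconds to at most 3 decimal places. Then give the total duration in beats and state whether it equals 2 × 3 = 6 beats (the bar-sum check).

1) 0.0ms=0b +398.23ms=3/4b
2) 398.23ms=3/4b +398.23ms=3/4b
3) 796.46ms=3/2b +796.46ms=3/2b
4) 1592.92ms=3b +1592.92ms=3b
Σ=6b of 6 (113bpm 3/8) — PASS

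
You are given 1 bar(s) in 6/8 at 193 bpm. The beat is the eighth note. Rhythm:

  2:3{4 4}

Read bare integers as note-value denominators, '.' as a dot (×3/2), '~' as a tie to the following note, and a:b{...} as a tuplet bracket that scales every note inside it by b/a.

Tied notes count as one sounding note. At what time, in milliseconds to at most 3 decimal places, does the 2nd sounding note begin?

note 2 onset = 3b = 932.642ms

1. 0.0ms @ 0 + 932.642ms (3)
2. 932.642ms @ 3 + 932.642ms (3)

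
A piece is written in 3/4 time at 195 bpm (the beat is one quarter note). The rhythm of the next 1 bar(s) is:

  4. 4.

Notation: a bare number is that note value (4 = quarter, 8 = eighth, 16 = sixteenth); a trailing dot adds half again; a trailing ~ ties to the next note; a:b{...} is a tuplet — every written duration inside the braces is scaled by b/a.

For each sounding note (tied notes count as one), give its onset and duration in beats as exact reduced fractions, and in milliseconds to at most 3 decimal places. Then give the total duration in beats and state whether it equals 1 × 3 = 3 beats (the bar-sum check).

1) 0.0ms=0b +461.538ms=3/2b
2) 461.538ms=3/2b +461.538ms=3/2b
Σ=3b of 3 (195bpm 3/4) — PASS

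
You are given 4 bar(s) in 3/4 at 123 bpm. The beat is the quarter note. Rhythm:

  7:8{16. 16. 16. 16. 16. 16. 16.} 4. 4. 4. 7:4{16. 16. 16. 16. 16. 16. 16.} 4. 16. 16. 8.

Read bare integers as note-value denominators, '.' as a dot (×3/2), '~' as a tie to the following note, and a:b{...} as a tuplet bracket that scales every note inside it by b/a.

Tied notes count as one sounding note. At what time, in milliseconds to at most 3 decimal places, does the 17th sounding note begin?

note 17 onset = 123/14b = 4285.714ms

1. 0.0ms @ 0 + 209.059ms (3/7)
2. 209.059ms @ 3/7 + 209.059ms (3/7)
3. 418.118ms @ 6/7 + 209.059ms (3/7)
4. 627.178ms @ 9/7 + 209.059ms (3/7)
5. 836.237ms @ 12/7 + 209.059ms (3/7)
6. 1045.296ms @ 15/7 + 209.059ms (3/7)
7. 1254.355ms @ 18/7 + 209.059ms (3/7)
8. 1463.415ms @ 3 + 731.707ms (3/2)
9. 2195.122ms @ 9/2 + 731.707ms (3/2)
10. 2926.829ms @ 6 + 731.707ms (3/2)
11. 3658.537ms @ 15/2 + 104.53ms (3/14)
12. 3763.066ms @ 54/7 + 104.53ms (3/14)
13. 3867.596ms @ 111/14 + 104.53ms (3/14)
14. 3972.125ms @ 57/7 + 104.53ms (3/14)
15. 4076.655ms @ 117/14 + 104.53ms (3/14)
16. 4181.185ms @ 60/7 + 104.53ms (3/14)
17. 4285.714ms @ 123/14 + 104.53ms (3/14)
18. 4390.244ms @ 9 + 731.707ms (3/2)
19. 5121.951ms @ 21/2 + 182.927ms (3/8)
20. 5304.878ms @ 87/8 + 182.927ms (3/8)
21. 5487.805ms @ 45/4 + 365.854ms (3/4)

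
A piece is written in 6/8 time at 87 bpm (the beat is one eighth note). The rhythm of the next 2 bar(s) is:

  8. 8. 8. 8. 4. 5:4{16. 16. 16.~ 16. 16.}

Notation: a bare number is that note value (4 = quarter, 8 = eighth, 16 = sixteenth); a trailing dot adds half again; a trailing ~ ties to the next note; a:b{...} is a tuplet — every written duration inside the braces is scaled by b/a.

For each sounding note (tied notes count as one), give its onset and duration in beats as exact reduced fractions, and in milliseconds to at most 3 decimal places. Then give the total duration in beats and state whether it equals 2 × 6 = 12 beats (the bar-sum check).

1) 0.0ms=0b +1034.483ms=3/2b
2) 1034.483ms=3/2b +1034.483ms=3/2b
3) 2068.966ms=3b +1034.483ms=3/2b
4) 3103.448ms=9/2b +1034.483ms=3/2b
5) 4137.931ms=6b +2068.966ms=3b
6) 6206.897ms=9b +413.793ms=3/5b
7) 6620.69ms=48/5b +413.793ms=3/5b
8) 7034.483ms=51/5b +827.586ms=6/5b
9) 7862.069ms=57/5b +413.793ms=3/5b
Σ=12b of 12 (87bpm 6/8) — PASS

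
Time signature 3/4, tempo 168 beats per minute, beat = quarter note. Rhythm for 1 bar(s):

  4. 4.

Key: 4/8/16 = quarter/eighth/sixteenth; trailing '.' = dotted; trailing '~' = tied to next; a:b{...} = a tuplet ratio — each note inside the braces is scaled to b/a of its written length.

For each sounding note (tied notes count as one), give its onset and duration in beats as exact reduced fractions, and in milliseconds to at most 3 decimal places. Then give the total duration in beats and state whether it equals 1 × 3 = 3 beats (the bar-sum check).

1) 0.0ms=0b +535.714ms=3/2b
2) 535.714ms=3/2b +535.714ms=3/2b
Σ=3b of 3 (168bpm 3/4) — PASS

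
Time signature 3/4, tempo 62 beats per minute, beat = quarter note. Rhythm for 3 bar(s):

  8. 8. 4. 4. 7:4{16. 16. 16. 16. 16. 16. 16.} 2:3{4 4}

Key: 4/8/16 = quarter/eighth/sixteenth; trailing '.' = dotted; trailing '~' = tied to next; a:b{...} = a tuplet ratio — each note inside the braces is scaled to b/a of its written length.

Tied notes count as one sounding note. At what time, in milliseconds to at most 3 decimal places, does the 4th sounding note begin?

note 4 onset = 3b = 2903.226ms

1. 0.0ms @ 0 + 725.806ms (3/4)
2. 725.806ms @ 3/4 + 725.806ms (3/4)
3. 1451.613ms @ 3/2 + 1451.613ms (3/2)
4. 2903.226ms @ 3 + 1451.613ms (3/2)
5. 4354.839ms @ 9/2 + 207.373ms (3/14)
6. 4562.212ms @ 33/7 + 207.373ms (3/14)
7. 4769.585ms @ 69/14 + 207.373ms (3/14)
8. 4976.959ms @ 36/7 + 207.373ms (3/14)
9. 5184.332ms @ 75/14 + 207.373ms (3/14)
10. 5391.705ms @ 39/7 + 207.373ms (3/14)
11. 5599.078ms @ 81/14 + 207.373ms (3/14)
12. 5806.452ms @ 6 + 1451.613ms (3/2)
13. 7258.065ms @ 15/2 + 1451.613ms (3/2)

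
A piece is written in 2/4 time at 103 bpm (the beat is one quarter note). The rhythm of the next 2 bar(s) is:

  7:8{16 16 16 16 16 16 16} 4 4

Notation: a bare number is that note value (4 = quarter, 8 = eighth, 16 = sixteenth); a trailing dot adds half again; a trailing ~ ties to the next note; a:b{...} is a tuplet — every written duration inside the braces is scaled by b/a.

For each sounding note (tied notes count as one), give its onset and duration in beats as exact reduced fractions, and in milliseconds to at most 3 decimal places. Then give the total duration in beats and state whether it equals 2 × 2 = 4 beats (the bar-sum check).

1) 0.0ms=0b +166.436ms=2/7b
2) 166.436ms=2/7b +166.436ms=2/7b
3) 332.871ms=4/7b +166.436ms=2/7b
4) 499.307ms=6/7b +166.436ms=2/7b
5) 665.742ms=8/7b +166.436ms=2/7b
6) 832.178ms=10/7b +166.436ms=2/7b
7) 998.613ms=12/7b +166.436ms=2/7b
8) 1165.049ms=2b +582.524ms=1b
9) 1747.573ms=3b +582.524ms=1b
Σ=4b of 4 (103bpm 2/4) — PASS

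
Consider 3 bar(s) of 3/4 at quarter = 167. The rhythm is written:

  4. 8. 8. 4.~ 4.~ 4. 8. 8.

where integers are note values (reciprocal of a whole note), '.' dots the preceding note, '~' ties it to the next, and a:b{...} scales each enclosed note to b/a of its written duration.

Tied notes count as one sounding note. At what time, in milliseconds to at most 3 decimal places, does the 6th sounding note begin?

note 6 onset = 33/4b = 2964.072ms

1. 0.0ms @ 0 + 538.922ms (3/2)
2. 538.922ms @ 3/2 + 269.461ms (3/4)
3. 808.383ms @ 9/4 + 269.461ms (3/4)
4. 1077.844ms @ 3 + 1616.766ms (9/2)
5. 2694.611ms @ 15/2 + 269.461ms (3/4)
6. 2964.072ms @ 33/4 + 269.461ms (3/4)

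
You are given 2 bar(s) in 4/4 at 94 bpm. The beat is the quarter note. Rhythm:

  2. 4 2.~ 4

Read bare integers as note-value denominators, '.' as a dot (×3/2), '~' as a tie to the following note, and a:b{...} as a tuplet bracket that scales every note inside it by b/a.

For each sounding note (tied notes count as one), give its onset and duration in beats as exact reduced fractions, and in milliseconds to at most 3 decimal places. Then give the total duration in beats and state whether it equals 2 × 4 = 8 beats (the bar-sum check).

1) 0.0ms=0b +1914.894ms=3b
2) 1914.894ms=3b +638.298ms=1b
3) 2553.191ms=4b +2553.191ms=4b
Σ=8b of 8 (94bpm 4/4) — PASS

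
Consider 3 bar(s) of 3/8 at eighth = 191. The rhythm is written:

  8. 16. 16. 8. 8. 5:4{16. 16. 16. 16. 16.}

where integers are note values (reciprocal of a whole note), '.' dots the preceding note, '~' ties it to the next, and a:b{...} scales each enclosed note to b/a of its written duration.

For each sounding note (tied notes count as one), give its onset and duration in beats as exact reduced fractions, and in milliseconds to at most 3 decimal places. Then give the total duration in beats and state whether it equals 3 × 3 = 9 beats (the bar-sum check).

1) 0.0ms=0b +471.204ms=3/2b
2) 471.204ms=3/2b +235.602ms=3/4b
3) 706.806ms=9/4b +235.602ms=3/4b
4) 942.408ms=3b +471.204ms=3/2b
5) 1413.613ms=9/2b +471.204ms=3/2b
6) 1884.817ms=6b +188.482ms=3/5b
7) 2073.298ms=33/5b +188.482ms=3/5b
8) 2261.78ms=36/5b +188.482ms=3/5b
9) 2450.262ms=39/5b +188.482ms=3/5b
10) 2638.743ms=42/5b +188.482ms=3/5b
Σ=9b of 9 (191bpm 3/8) — PASS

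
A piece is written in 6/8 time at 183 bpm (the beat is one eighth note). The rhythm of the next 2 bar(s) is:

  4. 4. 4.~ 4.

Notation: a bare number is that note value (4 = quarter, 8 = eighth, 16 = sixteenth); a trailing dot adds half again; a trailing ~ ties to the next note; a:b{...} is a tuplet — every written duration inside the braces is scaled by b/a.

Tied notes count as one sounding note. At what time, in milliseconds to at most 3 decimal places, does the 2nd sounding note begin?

1. 0.0ms @ 0 + 983.607ms (3)
2. 983.607ms @ 3 + 983.607ms (3)
3. 1967.213ms @ 6 + 1967.213ms (6)

note 2 onset = 3b = 983.607ms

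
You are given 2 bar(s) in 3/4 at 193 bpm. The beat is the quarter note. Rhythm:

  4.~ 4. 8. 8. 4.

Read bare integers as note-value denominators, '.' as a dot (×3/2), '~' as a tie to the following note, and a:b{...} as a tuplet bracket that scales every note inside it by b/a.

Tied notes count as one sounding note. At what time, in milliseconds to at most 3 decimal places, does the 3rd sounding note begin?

1. 0.0ms @ 0 + 932.642ms (3)
2. 932.642ms @ 3 + 233.161ms (3/4)
3. 1165.803ms @ 15/4 + 233.161ms (3/4)
4. 1398.964ms @ 9/2 + 466.321ms (3/2)

note 3 onset = 15/4b = 1165.803ms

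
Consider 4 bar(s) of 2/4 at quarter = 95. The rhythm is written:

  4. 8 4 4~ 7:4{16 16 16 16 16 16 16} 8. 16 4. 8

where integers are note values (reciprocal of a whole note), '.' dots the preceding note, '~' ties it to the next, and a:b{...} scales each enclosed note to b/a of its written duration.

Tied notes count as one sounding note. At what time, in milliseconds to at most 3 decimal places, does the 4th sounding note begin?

note 4 onset = 3b = 1894.737ms

1. 0.0ms @ 0 + 947.368ms (3/2)
2. 947.368ms @ 3/2 + 315.789ms (1/2)
3. 1263.158ms @ 2 + 631.579ms (1)
4. 1894.737ms @ 3 + 721.805ms (8/7)
5. 2616.541ms @ 29/7 + 90.226ms (1/7)
6. 2706.767ms @ 30/7 + 90.226ms (1/7)
7. 2796.992ms @ 31/7 + 90.226ms (1/7)
8. 2887.218ms @ 32/7 + 90.226ms (1/7)
9. 2977.444ms @ 33/7 + 90.226ms (1/7)
10. 3067.669ms @ 34/7 + 90.226ms (1/7)
11. 3157.895ms @ 5 + 473.684ms (3/4)
12. 3631.579ms @ 23/4 + 157.895ms (1/4)
13. 3789.474ms @ 6 + 947.368ms (3/2)
14. 4736.842ms @ 15/2 + 315.789ms (1/2)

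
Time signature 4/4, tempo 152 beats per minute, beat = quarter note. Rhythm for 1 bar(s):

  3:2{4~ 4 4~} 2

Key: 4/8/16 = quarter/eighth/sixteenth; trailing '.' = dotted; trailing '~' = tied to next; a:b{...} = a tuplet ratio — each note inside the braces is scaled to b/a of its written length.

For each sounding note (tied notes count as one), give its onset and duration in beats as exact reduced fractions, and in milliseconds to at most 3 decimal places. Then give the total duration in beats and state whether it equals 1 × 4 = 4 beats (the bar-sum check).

1) 0.0ms=0b +526.316ms=4/3b
2) 526.316ms=4/3b +1052.632ms=8/3b
Σ=4b of 4 (152bpm 4/4) — PASS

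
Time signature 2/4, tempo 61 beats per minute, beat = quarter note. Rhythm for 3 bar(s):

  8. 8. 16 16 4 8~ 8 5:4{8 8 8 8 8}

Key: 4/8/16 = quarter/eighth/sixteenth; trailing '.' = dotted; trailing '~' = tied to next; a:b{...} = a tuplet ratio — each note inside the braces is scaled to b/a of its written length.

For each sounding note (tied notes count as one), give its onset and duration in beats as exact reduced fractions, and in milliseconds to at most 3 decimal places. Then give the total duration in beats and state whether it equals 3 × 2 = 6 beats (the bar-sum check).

1) 0.0ms=0b +737.705ms=3/4b
2) 737.705ms=3/4b +737.705ms=3/4b
3) 1475.41ms=3/2b +245.902ms=1/4b
4) 1721.311ms=7/4b +245.902ms=1/4b
5) 1967.213ms=2b +983.607ms=1b
6) 2950.82ms=3b +983.607ms=1b
7) 3934.426ms=4b +393.443ms=2/5b
8) 4327.869ms=22/5b +393.443ms=2/5b
9) 4721.311ms=24/5b +393.443ms=2/5b
10) 5114.754ms=26/5b +393.443ms=2/5b
11) 5508.197ms=28/5b +393.443ms=2/5b
Σ=6b of 6 (61bpm 2/4) — PASS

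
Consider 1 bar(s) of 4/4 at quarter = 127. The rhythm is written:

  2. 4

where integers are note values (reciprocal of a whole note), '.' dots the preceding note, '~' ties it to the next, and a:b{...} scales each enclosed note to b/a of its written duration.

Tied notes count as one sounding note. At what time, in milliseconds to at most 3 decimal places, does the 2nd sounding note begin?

note 2 onset = 3b = 1417.323ms

1. 0.0ms @ 0 + 1417.323ms (3)
2. 1417.323ms @ 3 + 472.441ms (1)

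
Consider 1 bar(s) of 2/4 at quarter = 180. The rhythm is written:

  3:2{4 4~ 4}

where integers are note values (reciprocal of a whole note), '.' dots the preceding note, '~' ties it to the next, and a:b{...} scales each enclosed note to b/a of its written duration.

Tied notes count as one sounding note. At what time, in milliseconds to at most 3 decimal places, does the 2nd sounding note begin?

1. 0.0ms @ 0 + 222.222ms (2/3)
2. 222.222ms @ 2/3 + 444.444ms (4/3)

note 2 onset = 2/3b = 222.222ms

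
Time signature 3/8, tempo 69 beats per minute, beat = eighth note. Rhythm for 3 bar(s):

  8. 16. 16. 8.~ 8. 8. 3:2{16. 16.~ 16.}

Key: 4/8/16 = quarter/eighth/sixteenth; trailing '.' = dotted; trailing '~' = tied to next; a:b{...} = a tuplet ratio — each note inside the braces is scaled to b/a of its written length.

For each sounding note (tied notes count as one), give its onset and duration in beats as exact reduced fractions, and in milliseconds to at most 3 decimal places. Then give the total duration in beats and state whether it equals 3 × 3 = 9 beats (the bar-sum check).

1) 0.0ms=0b +1304.348ms=3/2b
2) 1304.348ms=3/2b +652.174ms=3/4b
3) 1956.522ms=9/4b +652.174ms=3/4b
4) 2608.696ms=3b +2608.696ms=3b
5) 5217.391ms=6b +1304.348ms=3/2b
6) 6521.739ms=15/2b +434.783ms=1/2b
7) 6956.522ms=8b +869.565ms=1b
Σ=9b of 9 (69bpm 3/8) — PASS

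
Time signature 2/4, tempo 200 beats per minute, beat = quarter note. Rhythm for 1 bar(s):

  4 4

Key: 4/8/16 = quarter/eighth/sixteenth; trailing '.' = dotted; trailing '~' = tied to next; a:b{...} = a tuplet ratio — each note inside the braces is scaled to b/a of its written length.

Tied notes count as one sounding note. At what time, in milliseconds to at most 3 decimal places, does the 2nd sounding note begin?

1. 0.0ms @ 0 + 300.0ms (1)
2. 300.0ms @ 1 + 300.0ms (1)

note 2 onset = 1b = 300.0ms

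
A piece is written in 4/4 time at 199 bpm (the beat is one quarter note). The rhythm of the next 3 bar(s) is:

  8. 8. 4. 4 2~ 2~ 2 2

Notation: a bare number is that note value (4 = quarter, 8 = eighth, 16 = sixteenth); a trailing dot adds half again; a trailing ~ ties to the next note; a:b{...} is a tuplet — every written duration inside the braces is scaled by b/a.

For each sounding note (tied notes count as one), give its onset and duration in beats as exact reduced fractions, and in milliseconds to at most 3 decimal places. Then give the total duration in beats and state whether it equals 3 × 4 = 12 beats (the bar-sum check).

1) 0.0ms=0b +226.131ms=3/4b
2) 226.131ms=3/4b +226.131ms=3/4b
3) 452.261ms=3/2b +452.261ms=3/2b
4) 904.523ms=3b +301.508ms=1b
5) 1206.03ms=4b +1809.045ms=6b
6) 3015.075ms=10b +603.015ms=2b
Σ=12b of 12 (199bpm 4/4) — PASS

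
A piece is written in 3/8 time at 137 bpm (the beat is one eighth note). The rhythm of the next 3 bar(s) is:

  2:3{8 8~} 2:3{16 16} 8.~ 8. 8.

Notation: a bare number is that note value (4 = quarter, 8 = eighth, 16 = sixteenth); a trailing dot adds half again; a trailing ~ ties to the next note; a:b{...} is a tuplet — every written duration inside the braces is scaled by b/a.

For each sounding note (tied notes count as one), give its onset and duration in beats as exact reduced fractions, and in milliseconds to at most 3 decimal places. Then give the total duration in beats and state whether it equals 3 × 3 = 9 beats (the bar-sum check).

1) 0.0ms=0b +656.934ms=3/2b
2) 656.934ms=3/2b +985.401ms=9/4b
3) 1642.336ms=15/4b +328.467ms=3/4b
4) 1970.803ms=9/2b +1313.869ms=3b
5) 3284.672ms=15/2b +656.934ms=3/2b
Σ=9b of 9 (137bpm 3/8) — PASS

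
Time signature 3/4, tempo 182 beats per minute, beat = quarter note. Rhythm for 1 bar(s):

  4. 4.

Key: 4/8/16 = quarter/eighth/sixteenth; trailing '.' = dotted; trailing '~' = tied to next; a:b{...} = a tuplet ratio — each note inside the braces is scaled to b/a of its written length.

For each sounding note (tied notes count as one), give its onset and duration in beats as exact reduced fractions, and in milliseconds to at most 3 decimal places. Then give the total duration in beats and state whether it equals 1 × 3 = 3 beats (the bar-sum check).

1) 0.0ms=0b +494.505ms=3/2b
2) 494.505ms=3/2b +494.505ms=3/2b
Σ=3b of 3 (182bpm 3/4) — PASS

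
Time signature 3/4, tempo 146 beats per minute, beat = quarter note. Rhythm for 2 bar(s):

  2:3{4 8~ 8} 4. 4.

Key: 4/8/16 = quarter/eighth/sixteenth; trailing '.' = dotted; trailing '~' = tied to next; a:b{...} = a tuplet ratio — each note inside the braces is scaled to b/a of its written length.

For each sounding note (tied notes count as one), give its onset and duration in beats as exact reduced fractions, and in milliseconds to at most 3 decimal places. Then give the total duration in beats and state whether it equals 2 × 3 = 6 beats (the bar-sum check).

1) 0.0ms=0b +616.438ms=3/2b
2) 616.438ms=3/2b +616.438ms=3/2b
3) 1232.877ms=3b +616.438ms=3/2b
4) 1849.315ms=9/2b +616.438ms=3/2b
Σ=6b of 6 (146bpm 3/4) — PASS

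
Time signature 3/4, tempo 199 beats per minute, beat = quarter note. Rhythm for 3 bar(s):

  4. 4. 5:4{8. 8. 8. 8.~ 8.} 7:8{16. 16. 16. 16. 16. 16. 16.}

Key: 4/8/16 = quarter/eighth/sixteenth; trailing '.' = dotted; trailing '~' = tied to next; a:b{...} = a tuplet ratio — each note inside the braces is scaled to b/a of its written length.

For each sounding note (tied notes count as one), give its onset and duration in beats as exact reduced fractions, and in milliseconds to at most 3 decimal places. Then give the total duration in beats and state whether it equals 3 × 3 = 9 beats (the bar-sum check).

1) 0.0ms=0b +452.261ms=3/2b
2) 452.261ms=3/2b +452.261ms=3/2b
3) 904.523ms=3b +180.905ms=3/5b
4) 1085.427ms=18/5b +180.905ms=3/5b
5) 1266.332ms=21/5b +180.905ms=3/5b
6) 1447.236ms=24/5b +361.809ms=6/5b
7) 1809.045ms=6b +129.218ms=3/7b
8) 1938.263ms=45/7b +129.218ms=3/7b
9) 2067.48ms=48/7b +129.218ms=3/7b
10) 2196.698ms=51/7b +129.218ms=3/7b
11) 2325.915ms=54/7b +129.218ms=3/7b
12) 2455.133ms=57/7b +129.218ms=3/7b
13) 2584.35ms=60/7b +129.218ms=3/7b
Σ=9b of 9 (199bpm 3/4) — PASS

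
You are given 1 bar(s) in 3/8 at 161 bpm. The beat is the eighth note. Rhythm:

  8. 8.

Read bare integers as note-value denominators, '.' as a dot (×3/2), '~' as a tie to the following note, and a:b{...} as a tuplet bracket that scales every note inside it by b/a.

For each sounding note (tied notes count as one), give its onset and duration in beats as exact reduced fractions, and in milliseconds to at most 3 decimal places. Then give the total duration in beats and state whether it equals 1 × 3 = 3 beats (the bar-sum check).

1) 0.0ms=0b +559.006ms=3/2b
2) 559.006ms=3/2b +559.006ms=3/2b
Σ=3b of 3 (161bpm 3/8) — PASS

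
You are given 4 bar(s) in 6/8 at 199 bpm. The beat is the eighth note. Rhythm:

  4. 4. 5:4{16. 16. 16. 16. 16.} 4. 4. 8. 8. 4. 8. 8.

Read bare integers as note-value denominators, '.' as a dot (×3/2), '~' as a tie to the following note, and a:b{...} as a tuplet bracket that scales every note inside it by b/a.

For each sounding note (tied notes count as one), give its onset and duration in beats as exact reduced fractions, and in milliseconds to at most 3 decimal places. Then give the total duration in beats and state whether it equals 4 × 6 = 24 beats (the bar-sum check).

1) 0.0ms=0b +904.523ms=3b
2) 904.523ms=3b +904.523ms=3b
3) 1809.045ms=6b +180.905ms=3/5b
4) 1989.95ms=33/5b +180.905ms=3/5b
5) 2170.854ms=36/5b +180.905ms=3/5b
6) 2351.759ms=39/5b +180.905ms=3/5b
7) 2532.663ms=42/5b +180.905ms=3/5b
8) 2713.568ms=9b +904.523ms=3b
9) 3618.09ms=12b +904.523ms=3b
10) 4522.613ms=15b +452.261ms=3/2b
11) 4974.874ms=33/2b +452.261ms=3/2b
12) 5427.136ms=18b +904.523ms=3b
13) 6331.658ms=21b +452.261ms=3/2b
14) 6783.92ms=45/2b +452.261ms=3/2b
Σ=24b of 24 (199bpm 6/8) — PASS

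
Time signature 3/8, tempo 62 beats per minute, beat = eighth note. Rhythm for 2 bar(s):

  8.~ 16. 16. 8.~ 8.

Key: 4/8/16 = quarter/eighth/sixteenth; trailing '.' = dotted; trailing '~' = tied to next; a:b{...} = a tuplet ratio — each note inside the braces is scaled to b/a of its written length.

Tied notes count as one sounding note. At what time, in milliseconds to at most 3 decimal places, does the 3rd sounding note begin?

1. 0.0ms @ 0 + 2177.419ms (9/4)
2. 2177.419ms @ 9/4 + 725.806ms (3/4)
3. 2903.226ms @ 3 + 2903.226ms (3)

note 3 onset = 3b = 2903.226ms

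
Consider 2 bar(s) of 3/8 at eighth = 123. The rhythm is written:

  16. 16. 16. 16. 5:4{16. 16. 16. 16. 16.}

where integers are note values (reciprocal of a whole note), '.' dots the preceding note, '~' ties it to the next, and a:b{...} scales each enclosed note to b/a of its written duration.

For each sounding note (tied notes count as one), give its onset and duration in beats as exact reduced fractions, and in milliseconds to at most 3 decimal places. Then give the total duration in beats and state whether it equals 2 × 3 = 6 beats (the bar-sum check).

1) 0.0ms=0b +365.854ms=3/4b
2) 365.854ms=3/4b +365.854ms=3/4b
3) 731.707ms=3/2b +365.854ms=3/4b
4) 1097.561ms=9/4b +365.854ms=3/4b
5) 1463.415ms=3b +292.683ms=3/5b
6) 1756.098ms=18/5b +292.683ms=3/5b
7) 2048.78ms=21/5b +292.683ms=3/5b
8) 2341.463ms=24/5b +292.683ms=3/5b
9) 2634.146ms=27/5b +292.683ms=3/5b
Σ=6b of 6 (123bpm 3/8) — PASS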